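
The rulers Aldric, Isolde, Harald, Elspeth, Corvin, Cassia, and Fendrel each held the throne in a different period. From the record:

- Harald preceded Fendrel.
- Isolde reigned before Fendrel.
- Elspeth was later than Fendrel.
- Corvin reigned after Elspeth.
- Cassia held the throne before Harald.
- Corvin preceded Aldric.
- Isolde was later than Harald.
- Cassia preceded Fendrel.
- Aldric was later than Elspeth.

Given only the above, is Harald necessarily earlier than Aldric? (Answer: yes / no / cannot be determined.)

Chain the constraints: Harald → Fendrel → Elspeth → Aldric. Each link is directly stated, so Harald comes before Aldric.

yes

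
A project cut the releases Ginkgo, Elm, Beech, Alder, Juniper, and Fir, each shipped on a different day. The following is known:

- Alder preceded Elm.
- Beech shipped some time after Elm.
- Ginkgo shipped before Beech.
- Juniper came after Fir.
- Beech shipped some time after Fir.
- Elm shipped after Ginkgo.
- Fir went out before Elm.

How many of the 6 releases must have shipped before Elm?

3

Directly stated before Elm: Alder, Fir, and Ginkgo.
No chain forces Juniper (or any of the others) ahead of Elm.
That's Alder, Fir, and Ginkgo — 3 in all.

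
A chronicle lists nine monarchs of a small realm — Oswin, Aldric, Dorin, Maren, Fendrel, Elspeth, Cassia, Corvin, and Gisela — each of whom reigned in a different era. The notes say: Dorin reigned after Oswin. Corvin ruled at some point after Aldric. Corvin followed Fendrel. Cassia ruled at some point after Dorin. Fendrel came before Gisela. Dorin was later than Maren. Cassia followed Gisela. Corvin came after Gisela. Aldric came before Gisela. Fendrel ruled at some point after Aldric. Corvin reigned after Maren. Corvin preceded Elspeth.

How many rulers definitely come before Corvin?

Directly stated before Corvin: Aldric, Fendrel, Gisela, and Maren.
No chain forces Oswin (or any of the others) ahead of Corvin.
That's Aldric, Fendrel, Gisela, and Maren — 4 in all.

4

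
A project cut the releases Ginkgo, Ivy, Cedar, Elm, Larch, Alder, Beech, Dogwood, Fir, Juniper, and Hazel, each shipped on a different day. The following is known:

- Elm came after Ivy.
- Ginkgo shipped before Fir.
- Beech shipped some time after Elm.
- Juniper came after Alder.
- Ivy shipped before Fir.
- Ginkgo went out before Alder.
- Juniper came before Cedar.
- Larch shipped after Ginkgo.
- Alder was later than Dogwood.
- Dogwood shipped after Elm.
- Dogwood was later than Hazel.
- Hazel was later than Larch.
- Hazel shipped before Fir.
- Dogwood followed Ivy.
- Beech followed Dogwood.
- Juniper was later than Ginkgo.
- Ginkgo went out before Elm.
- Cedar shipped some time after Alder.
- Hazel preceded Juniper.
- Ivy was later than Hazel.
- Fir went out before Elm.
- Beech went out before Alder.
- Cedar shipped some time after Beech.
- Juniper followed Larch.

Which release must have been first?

Ginkgo has a chain of constraints placing it before every other release, so Ginkgo must be first.

Ginkgo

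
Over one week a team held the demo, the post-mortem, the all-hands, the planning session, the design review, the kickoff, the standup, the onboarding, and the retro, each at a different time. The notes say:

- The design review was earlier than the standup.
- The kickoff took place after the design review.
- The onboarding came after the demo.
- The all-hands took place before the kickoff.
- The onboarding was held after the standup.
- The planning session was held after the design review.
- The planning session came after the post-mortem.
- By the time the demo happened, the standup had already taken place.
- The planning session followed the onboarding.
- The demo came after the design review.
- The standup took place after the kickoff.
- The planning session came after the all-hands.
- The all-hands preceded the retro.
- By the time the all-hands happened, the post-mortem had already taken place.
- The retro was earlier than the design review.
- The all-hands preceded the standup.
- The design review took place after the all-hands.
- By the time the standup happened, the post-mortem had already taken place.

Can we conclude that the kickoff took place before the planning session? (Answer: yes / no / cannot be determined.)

yes

Chain the constraints: the kickoff → the standup → the onboarding → the planning session. Each link is directly stated, so the kickoff comes before the planning session.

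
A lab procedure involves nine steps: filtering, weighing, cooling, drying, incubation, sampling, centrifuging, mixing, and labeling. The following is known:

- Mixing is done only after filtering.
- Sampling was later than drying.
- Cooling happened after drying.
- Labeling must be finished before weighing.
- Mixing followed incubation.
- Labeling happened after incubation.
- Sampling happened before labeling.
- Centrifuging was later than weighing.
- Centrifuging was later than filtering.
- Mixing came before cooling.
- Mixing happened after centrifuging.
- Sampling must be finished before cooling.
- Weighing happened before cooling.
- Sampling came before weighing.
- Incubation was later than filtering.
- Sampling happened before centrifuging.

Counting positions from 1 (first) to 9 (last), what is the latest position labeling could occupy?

5

Labeling must come before centrifuging, cooling, mixing, and weighing — 4 steps forced after it.
Everything else can be placed before labeling in some valid order, so labeling can sit as late as position 9 − 4 = 5.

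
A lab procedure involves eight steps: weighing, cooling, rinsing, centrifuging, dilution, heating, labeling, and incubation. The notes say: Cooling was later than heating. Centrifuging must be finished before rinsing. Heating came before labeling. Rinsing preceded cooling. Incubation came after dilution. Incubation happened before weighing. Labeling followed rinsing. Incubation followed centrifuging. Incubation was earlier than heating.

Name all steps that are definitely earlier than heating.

centrifuging, dilution, incubation

Directly stated before heating: incubation.
Centrifuging reaches heating via centrifuging → incubation → heating.
Dilution reaches heating via dilution → incubation → heating.
No chain forces rinsing (or any of the others) ahead of heating.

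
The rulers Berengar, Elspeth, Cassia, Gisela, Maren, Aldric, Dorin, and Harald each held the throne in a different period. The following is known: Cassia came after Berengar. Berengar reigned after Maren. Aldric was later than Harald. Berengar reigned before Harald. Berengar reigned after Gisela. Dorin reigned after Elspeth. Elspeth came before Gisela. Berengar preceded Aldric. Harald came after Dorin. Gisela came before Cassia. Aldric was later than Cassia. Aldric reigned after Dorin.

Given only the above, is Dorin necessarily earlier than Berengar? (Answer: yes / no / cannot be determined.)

cannot be determined

No chain of stated constraints runs from Dorin to Berengar, and none runs from Berengar to Dorin either.
So the relative order of Dorin and Berengar is not fixed by the given facts.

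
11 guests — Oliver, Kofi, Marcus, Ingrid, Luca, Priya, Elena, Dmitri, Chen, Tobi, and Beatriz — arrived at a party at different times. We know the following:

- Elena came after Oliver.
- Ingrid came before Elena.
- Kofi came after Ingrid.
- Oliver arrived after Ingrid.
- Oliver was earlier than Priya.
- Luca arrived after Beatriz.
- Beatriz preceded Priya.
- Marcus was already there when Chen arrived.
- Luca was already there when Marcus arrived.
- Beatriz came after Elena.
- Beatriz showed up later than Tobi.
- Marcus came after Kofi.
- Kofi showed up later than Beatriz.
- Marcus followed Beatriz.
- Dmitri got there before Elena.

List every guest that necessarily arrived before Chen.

Directly stated before Chen: Marcus.
Beatriz reaches Chen via Beatriz → Marcus → Chen.
Dmitri reaches Chen via Dmitri → Elena → Beatriz → Marcus → Chen.
Elena reaches Chen via Elena → Beatriz → Marcus → Chen.
Likewise Ingrid, Kofi, Luca, Oliver, and Tobi each reach Chen by chaining the stated constraints.
No chain forces Priya ahead of Chen.

Beatriz, Dmitri, Elena, Ingrid, Kofi, Luca, Marcus, Oliver, Tobi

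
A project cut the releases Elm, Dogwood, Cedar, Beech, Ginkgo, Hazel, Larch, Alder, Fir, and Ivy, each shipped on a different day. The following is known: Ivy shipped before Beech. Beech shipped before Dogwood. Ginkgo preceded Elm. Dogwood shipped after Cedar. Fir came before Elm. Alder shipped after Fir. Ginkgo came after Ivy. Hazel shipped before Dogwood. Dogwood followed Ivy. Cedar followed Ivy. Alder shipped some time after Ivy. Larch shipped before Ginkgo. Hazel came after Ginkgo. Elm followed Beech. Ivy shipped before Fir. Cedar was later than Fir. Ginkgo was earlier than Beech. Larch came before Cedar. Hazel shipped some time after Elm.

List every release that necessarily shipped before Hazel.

Directly stated before Hazel: Elm and Ginkgo.
Beech reaches Hazel via Beech → Elm → Hazel.
Fir reaches Hazel via Fir → Elm → Hazel.
Ivy reaches Hazel via Ivy → Ginkgo → Hazel.
Likewise Larch reaches Hazel by chaining the stated constraints.
No chain forces Alder (or any of the others) ahead of Hazel.

Beech, Elm, Fir, Ginkgo, Ivy, Larch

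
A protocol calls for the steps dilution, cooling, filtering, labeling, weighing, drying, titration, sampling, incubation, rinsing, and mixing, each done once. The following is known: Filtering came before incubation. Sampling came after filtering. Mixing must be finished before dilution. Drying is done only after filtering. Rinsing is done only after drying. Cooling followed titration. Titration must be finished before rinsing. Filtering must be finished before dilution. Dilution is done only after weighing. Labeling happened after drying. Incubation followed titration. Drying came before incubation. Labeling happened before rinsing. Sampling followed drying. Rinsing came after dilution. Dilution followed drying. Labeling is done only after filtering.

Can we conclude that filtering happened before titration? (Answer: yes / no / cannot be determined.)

No chain of stated constraints runs from filtering to titration, and none runs from titration to filtering either.
So the relative order of filtering and titration is not fixed by the given facts.

cannot be determined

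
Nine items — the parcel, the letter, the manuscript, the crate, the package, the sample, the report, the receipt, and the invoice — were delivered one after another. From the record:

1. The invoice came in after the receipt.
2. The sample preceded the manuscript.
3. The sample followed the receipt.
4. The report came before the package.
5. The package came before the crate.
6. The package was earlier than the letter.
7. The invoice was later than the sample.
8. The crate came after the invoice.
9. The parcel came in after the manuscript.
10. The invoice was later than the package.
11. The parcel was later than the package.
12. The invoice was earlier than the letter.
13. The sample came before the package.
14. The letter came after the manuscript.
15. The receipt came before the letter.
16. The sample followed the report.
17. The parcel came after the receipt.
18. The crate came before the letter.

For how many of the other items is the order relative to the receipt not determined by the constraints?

1

Forced after the receipt: the crate, the invoice, the letter, the manuscript, the package, the parcel, and the sample.
That leaves the report with no forced order relative to the receipt — 1.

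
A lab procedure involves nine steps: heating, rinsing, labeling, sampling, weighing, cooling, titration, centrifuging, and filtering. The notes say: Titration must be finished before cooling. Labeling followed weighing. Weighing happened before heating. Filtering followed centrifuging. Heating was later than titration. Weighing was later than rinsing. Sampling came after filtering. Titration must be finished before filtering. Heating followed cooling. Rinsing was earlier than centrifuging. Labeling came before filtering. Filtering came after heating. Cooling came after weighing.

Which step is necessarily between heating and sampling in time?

Tracing the constraints gives heating → filtering → sampling, so filtering sits after heating and before sampling.
No other step is forced both after heating and before sampling.

filtering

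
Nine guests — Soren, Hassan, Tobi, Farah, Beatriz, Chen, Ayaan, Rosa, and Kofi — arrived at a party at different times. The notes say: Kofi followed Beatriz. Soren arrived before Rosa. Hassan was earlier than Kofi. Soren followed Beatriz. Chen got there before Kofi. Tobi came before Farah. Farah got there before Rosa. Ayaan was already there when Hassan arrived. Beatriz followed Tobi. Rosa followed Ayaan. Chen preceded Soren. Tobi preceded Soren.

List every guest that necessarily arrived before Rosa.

Directly stated before Rosa: Ayaan, Farah, and Soren.
Beatriz reaches Rosa via Beatriz → Soren → Rosa.
Chen reaches Rosa via Chen → Soren → Rosa.
Tobi reaches Rosa via Tobi → Soren → Rosa.
No chain forces Hassan (or any of the others) ahead of Rosa.

Ayaan, Beatriz, Chen, Farah, Soren, Tobi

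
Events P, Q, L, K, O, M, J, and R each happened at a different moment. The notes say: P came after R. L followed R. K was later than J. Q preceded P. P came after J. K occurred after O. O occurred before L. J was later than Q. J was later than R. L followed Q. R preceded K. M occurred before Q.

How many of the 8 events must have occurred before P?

4

Directly stated before P: J, Q, and R.
M reaches P via M → Q → P.
That's J, M, Q, and R — 4 in all.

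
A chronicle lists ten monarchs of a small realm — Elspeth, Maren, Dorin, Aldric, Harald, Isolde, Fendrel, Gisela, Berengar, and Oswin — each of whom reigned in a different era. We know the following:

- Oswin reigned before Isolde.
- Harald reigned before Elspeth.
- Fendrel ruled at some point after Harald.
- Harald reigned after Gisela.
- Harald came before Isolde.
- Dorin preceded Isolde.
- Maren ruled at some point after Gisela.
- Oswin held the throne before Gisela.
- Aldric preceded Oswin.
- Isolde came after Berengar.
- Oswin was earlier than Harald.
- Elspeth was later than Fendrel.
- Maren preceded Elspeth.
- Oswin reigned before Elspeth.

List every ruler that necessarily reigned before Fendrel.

Aldric, Gisela, Harald, Oswin

Directly stated before Fendrel: Harald.
Aldric reaches Fendrel via Aldric → Oswin → Harald → Fendrel.
Gisela reaches Fendrel via Gisela → Harald → Fendrel.
Oswin reaches Fendrel via Oswin → Harald → Fendrel.
No chain forces Dorin (or any of the others) ahead of Fendrel.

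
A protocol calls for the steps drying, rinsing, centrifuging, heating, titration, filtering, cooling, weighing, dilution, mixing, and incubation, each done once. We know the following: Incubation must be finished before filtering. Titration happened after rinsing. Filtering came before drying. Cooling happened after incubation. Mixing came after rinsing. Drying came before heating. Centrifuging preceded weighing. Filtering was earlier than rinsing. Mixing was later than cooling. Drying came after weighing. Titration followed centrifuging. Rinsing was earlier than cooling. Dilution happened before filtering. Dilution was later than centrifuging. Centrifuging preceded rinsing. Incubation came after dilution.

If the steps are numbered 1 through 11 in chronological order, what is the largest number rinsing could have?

8

Rinsing must come before cooling, mixing, and titration — 3 steps forced after it.
Everything else can be placed before rinsing in some valid order, so rinsing can sit as late as position 11 − 3 = 8.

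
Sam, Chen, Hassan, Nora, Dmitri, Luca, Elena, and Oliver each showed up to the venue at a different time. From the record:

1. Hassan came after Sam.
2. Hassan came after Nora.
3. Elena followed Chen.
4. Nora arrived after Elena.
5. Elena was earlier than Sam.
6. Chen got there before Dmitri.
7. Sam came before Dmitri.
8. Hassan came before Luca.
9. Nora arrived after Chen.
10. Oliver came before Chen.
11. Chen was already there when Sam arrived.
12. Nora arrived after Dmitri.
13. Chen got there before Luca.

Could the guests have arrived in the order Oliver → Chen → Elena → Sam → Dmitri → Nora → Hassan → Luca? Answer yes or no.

yes

Check each stated constraint against the proposed order — e.g. Chen is ahead of Nora; Chen is ahead of Luca. Every pair is in the required order; nothing is violated.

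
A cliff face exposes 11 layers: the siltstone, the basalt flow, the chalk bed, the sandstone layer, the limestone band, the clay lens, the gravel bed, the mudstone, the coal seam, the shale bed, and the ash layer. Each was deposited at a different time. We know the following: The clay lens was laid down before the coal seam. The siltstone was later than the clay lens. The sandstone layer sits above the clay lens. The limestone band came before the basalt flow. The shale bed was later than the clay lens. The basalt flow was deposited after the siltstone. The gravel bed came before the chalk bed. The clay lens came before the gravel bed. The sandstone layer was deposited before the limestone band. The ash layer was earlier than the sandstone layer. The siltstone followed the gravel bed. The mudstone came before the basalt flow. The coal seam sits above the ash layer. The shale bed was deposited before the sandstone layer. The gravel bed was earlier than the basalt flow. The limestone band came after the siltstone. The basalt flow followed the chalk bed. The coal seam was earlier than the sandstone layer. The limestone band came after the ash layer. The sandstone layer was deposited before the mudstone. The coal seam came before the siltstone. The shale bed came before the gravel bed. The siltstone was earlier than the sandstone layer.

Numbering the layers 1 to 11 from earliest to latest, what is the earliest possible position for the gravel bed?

3

The clay lens and the shale bed must both come before the gravel bed — 2 forced predecessors.
Nothing else is forced ahead of the gravel bed, so its earliest slot is position 2 + 1 = 3.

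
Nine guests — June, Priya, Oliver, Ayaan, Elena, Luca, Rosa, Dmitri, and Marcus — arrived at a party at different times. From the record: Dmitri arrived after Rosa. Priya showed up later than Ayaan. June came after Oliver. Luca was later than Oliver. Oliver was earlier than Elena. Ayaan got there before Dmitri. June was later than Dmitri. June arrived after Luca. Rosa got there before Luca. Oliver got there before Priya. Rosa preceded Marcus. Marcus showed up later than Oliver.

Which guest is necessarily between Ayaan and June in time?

Dmitri

Tracing the constraints gives Ayaan → Dmitri → June, so Dmitri sits after Ayaan and before June.
No other guest is forced both after Ayaan and before June.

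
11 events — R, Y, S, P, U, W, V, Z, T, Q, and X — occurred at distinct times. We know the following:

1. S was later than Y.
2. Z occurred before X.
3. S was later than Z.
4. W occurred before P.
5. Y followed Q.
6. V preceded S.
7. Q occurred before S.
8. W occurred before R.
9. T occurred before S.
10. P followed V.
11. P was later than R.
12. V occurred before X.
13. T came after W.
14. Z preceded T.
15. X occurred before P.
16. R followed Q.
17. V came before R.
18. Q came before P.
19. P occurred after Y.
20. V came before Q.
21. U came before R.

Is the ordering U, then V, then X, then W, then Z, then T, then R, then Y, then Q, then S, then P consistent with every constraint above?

The constraints require Q before Y, but in the proposed sequence Y appears ahead of Q. That one violation is enough.

no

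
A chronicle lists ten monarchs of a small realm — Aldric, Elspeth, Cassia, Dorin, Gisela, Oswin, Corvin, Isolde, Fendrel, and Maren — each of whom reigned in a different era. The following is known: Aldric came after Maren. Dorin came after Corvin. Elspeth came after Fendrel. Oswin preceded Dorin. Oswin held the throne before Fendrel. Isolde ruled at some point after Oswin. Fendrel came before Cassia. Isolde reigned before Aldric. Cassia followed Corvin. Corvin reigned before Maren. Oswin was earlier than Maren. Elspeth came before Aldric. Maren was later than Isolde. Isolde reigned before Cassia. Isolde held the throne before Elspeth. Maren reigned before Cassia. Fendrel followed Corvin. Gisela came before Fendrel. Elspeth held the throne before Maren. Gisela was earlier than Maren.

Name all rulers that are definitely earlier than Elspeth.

Directly stated before Elspeth: Fendrel and Isolde.
Corvin reaches Elspeth via Corvin → Fendrel → Elspeth.
Gisela reaches Elspeth via Gisela → Fendrel → Elspeth.
Oswin reaches Elspeth via Oswin → Fendrel → Elspeth.

Corvin, Fendrel, Gisela, Isolde, Oswin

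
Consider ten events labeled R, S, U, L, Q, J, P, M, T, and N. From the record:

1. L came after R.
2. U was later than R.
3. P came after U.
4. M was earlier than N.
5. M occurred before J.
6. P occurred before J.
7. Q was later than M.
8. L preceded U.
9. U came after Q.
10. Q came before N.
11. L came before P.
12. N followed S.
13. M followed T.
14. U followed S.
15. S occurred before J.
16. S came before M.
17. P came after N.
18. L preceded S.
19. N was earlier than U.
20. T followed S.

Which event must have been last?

J

Every other event has a chain of constraints placing it before J, so J is last.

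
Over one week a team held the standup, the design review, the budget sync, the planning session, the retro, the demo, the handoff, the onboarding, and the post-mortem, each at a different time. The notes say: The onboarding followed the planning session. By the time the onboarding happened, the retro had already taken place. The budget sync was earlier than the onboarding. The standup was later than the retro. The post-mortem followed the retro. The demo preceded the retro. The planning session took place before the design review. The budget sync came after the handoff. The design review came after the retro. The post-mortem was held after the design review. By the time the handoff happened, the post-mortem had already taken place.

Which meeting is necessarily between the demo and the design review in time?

the retro

Tracing the constraints gives the demo → the retro → the design review, so the retro sits after the demo and before the design review.
No other meeting is forced both after the demo and before the design review.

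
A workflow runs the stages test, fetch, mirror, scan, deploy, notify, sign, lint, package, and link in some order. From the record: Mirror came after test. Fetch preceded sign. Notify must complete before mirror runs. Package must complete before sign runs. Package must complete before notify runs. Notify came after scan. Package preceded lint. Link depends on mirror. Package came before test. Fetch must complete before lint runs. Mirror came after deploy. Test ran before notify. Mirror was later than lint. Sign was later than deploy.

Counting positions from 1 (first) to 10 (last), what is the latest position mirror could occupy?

Mirror must come before link — 1 stage forced after it.
Everything else can be placed before mirror in some valid order, so mirror can sit as late as position 10 − 1 = 9.

9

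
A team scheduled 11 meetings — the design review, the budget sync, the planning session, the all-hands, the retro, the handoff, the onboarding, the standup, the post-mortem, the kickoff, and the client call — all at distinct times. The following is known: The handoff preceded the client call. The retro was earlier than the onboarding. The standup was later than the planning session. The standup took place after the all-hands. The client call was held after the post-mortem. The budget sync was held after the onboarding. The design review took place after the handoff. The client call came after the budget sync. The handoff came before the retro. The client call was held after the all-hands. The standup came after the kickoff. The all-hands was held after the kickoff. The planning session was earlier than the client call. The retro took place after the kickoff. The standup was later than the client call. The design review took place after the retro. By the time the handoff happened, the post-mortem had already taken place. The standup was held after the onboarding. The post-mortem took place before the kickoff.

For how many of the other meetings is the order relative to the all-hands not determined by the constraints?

6

Forced before the all-hands: the kickoff and the post-mortem; forced after the all-hands: the client call and the standup.
That leaves the budget sync, the design review, the handoff, the onboarding, the planning session, and the retro with no forced order relative to the all-hands — 6.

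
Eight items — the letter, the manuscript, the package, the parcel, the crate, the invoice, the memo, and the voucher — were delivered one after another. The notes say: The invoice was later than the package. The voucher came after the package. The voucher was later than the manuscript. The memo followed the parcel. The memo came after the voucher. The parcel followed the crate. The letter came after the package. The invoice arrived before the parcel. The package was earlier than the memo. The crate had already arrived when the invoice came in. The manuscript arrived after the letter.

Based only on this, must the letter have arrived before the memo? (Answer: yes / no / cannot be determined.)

Chain the constraints: the letter → the manuscript → the voucher → the memo. Each link is directly stated, so the letter comes before the memo.

yes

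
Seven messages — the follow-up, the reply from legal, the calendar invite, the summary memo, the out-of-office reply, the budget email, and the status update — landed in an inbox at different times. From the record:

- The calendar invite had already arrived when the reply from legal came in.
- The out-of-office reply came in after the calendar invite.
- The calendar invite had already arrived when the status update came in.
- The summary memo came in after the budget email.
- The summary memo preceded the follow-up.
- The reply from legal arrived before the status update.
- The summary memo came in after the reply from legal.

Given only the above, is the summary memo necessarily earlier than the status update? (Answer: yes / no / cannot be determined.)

No chain of stated constraints runs from the summary memo to the status update, and none runs from the status update to the summary memo either.
So the relative order of the summary memo and the status update is not fixed by the given facts.

cannot be determined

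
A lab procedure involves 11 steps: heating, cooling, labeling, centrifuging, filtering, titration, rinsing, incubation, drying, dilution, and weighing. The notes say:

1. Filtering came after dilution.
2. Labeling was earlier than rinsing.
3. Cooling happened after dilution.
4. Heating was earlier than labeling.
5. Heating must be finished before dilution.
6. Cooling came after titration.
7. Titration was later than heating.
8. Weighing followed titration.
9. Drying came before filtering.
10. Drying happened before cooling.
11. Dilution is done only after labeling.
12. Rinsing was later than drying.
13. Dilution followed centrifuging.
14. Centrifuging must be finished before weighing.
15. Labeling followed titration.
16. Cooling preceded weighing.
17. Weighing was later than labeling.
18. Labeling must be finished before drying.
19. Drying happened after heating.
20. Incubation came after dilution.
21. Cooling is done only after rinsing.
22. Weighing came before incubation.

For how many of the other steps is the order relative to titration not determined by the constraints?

1

Forced before titration: heating; forced after titration: cooling, dilution, drying, filtering, incubation, labeling, rinsing, and weighing.
That leaves centrifuging with no forced order relative to titration — 1.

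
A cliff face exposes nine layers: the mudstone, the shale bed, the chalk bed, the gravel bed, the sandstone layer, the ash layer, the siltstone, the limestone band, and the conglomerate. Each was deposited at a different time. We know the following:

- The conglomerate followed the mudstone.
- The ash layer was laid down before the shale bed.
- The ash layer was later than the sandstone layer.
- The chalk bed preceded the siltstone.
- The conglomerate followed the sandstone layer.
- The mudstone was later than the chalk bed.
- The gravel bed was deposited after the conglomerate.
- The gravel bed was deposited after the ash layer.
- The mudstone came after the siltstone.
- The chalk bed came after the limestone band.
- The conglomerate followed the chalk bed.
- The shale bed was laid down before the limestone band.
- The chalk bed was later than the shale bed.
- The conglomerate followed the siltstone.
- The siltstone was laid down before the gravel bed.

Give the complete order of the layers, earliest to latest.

The constraints fix every adjacent pair, so only one ordering works:
the sandstone layer → the ash layer → the shale bed → the limestone band → the chalk bed → the siltstone → the mudstone → the conglomerate → the gravel bed.

the sandstone layer, the ash layer, the shale bed, the limestone band, the chalk bed, the siltstone, the mudstone, the conglomerate, the gravel bed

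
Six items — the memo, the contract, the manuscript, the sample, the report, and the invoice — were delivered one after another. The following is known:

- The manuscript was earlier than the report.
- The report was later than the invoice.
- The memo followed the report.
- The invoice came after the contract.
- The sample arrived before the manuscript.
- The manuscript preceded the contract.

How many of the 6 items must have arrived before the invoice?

Directly stated before the invoice: the contract.
The manuscript reaches the invoice via the manuscript → the contract → the invoice.
The sample reaches the invoice via the sample → the manuscript → the contract → the invoice.
That's the contract, the manuscript, and the sample — 3 in all.

3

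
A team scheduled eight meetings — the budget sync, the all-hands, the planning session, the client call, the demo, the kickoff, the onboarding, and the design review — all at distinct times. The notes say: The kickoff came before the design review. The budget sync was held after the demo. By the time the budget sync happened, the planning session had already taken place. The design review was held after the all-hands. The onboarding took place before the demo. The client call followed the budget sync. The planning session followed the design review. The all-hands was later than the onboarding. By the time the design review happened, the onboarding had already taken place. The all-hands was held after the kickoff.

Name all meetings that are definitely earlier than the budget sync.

the all-hands, the demo, the design review, the kickoff, the onboarding, the planning session

Directly stated before the budget sync: the demo and the planning session.
The all-hands reaches the budget sync via the all-hands → the design review → the planning session → the budget sync.
The design review reaches the budget sync via the design review → the planning session → the budget sync.
The kickoff reaches the budget sync via the kickoff → the design review → the planning session → the budget sync.
Likewise the onboarding reaches the budget sync by chaining the stated constraints.
No chain forces the client call ahead of the budget sync.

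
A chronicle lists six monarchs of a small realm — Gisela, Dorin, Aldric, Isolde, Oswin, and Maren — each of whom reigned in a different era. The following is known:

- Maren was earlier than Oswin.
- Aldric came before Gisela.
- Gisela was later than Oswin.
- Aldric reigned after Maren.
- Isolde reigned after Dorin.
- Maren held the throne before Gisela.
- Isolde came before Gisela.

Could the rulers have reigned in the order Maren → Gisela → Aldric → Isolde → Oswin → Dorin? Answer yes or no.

no

The constraints require Isolde before Gisela, but in the proposed sequence Gisela appears ahead of Isolde. That one violation is enough.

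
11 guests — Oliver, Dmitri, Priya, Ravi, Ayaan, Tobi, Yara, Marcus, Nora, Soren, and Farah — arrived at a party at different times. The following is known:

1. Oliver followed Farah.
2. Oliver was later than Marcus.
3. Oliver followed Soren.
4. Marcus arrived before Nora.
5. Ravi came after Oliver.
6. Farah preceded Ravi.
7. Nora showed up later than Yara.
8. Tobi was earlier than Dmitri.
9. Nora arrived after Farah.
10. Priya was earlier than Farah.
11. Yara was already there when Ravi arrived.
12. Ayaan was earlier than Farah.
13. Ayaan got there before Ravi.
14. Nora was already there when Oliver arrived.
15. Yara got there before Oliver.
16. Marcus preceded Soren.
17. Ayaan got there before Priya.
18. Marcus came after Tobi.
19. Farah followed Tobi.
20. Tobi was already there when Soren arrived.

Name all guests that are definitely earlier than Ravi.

Directly stated before Ravi: Ayaan, Farah, Oliver, and Yara.
Marcus reaches Ravi via Marcus → Oliver → Ravi.
Nora reaches Ravi via Nora → Oliver → Ravi.
Priya reaches Ravi via Priya → Farah → Ravi.
Likewise Soren and Tobi each reach Ravi by chaining the stated constraints.

Ayaan, Farah, Marcus, Nora, Oliver, Priya, Soren, Tobi, Yara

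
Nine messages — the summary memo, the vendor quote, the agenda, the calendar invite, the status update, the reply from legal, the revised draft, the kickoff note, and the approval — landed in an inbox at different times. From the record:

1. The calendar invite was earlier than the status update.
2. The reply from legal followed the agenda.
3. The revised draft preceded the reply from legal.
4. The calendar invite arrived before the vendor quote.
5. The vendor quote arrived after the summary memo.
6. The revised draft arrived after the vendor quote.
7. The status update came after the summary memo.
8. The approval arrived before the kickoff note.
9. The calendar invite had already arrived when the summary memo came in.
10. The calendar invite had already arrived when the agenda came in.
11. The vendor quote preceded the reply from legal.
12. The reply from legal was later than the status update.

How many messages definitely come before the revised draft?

3

Directly stated before the revised draft: the vendor quote.
The calendar invite reaches the revised draft via the calendar invite → the vendor quote → the revised draft.
The summary memo reaches the revised draft via the summary memo → the vendor quote → the revised draft.
No chain forces the status update (or any of the others) ahead of the revised draft.
That's the calendar invite, the summary memo, and the vendor quote — 3 in all.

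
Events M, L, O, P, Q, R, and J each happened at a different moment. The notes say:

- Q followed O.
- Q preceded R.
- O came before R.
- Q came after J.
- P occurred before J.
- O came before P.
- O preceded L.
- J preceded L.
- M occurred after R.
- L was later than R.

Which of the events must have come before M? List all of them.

Directly stated before M: R.
J reaches M via J → Q → R → M.
O reaches M via O → R → M.
P reaches M via P → J → Q → R → M.
Likewise Q reaches M by chaining the stated constraints.
No chain forces L ahead of M.

J, O, P, Q, R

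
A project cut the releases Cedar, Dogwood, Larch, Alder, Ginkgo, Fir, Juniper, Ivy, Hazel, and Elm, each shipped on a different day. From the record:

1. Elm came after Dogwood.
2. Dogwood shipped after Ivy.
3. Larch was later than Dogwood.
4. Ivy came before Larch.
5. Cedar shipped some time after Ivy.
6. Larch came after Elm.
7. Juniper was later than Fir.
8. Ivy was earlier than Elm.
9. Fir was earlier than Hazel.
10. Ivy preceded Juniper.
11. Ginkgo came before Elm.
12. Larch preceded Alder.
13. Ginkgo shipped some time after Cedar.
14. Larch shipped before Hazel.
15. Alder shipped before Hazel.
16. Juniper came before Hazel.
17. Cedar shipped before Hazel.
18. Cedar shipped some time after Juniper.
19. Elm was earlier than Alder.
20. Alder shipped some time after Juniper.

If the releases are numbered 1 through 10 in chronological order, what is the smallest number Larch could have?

8

Cedar, Dogwood, Elm, Fir, Ginkgo, Ivy, and Juniper must all come before Larch — 7 forced predecessors.
Nothing else is forced ahead of Larch, so its earliest slot is position 7 + 1 = 8.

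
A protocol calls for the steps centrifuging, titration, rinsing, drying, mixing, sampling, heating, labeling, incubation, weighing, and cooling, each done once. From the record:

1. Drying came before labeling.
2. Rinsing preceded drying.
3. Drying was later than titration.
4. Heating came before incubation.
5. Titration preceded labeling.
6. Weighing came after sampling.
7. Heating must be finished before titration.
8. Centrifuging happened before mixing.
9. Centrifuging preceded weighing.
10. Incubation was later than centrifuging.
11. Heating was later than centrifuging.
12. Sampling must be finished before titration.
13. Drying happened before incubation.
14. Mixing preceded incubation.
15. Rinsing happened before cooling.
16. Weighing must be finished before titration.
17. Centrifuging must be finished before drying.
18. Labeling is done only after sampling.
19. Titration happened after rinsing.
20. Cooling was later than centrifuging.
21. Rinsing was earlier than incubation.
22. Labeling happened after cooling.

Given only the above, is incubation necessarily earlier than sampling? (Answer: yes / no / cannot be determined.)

no

Tracing the constraints gives sampling → titration → drying → incubation, so sampling must come before incubation.
That means incubation cannot be before sampling.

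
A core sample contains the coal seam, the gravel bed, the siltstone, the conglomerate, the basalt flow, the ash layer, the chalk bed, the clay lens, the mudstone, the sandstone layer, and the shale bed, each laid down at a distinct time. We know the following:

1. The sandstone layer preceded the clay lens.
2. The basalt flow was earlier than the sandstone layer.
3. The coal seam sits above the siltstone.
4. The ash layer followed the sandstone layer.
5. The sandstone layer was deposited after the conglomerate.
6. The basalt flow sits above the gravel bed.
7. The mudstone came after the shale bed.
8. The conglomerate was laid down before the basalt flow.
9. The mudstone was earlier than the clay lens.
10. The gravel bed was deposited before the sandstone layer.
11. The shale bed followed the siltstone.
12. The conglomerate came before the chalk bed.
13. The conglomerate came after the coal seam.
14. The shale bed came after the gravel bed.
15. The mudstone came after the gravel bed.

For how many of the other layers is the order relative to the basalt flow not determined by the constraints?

3

Forced before the basalt flow: the coal seam, the conglomerate, the gravel bed, and the siltstone; forced after the basalt flow: the ash layer, the clay lens, and the sandstone layer.
That leaves the chalk bed, the mudstone, and the shale bed with no forced order relative to the basalt flow — 3.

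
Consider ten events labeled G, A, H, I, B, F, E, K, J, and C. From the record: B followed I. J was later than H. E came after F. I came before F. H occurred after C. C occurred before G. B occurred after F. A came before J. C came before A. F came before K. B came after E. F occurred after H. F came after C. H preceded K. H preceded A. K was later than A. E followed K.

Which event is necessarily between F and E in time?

Tracing the constraints gives F → K → E, so K sits after F and before E.
No other event is forced both after F and before E.

K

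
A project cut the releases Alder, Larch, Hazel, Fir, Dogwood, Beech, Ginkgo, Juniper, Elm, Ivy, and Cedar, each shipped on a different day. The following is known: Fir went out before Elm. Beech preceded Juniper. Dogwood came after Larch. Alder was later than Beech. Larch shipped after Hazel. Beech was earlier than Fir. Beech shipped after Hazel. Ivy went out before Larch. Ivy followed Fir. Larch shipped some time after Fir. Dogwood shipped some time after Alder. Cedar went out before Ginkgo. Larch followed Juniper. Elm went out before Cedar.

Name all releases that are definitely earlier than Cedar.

Directly stated before Cedar: Elm.
Beech reaches Cedar via Beech → Fir → Elm → Cedar.
Fir reaches Cedar via Fir → Elm → Cedar.
Hazel reaches Cedar via Hazel → Beech → Fir → Elm → Cedar.
No chain forces Dogwood (or any of the others) ahead of Cedar.

Beech, Elm, Fir, Hazel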